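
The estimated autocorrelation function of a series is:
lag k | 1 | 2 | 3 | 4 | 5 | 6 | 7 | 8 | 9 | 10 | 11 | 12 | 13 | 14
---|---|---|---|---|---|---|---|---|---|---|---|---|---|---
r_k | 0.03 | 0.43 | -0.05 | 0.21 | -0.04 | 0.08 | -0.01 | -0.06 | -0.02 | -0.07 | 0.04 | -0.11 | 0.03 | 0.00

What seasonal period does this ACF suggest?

The largest autocorrelation is r_2 = 0.43, with a weaker echo at lag 4 (0.21); the remaining lags stay at or below 0.08.
The dominant spike at lag 2 indicates a seasonal period of 2.

2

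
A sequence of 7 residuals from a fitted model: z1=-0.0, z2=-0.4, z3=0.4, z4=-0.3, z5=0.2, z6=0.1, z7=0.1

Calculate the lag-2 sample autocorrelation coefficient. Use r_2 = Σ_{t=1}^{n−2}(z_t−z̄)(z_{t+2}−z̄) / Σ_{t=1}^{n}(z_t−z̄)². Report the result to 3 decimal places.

Mean z̄ = (-0.0 − 0.4 + 0.4 − 0.3 + 0.2 + 0.1 + 0.1)/7 = 0.0143
Deviations from mean: -0.0143, -0.4143, 0.3857, -0.3143, 0.1857, 0.0857, 0.0857
Numerator Σ_{t=1}^{5}(z_t−z̄)(z_{t+2}−z̄) = 0.1853
Denominator Σ(z_t−z̄)² = 0.4686
r_2 = 0.1853 / 0.4686 = 0.395

0.395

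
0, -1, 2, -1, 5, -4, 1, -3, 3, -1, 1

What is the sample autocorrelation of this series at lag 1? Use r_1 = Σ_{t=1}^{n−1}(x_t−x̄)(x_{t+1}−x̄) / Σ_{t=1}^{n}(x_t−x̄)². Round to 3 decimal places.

Mean x̄ = (0 − 1 + 2 − 1 + 5 − 4 + 1 − 3 + 3 − 1 + 1)/11 = 0.1818
Numerator Σ_{t=1}^{10}(x_t−x̄)(x_{t+1}−x̄) = -49.2149
Denominator Σ(x_t−x̄)² = 67.6364
r_1 = -49.2149 / 67.6364 = -0.728

-0.728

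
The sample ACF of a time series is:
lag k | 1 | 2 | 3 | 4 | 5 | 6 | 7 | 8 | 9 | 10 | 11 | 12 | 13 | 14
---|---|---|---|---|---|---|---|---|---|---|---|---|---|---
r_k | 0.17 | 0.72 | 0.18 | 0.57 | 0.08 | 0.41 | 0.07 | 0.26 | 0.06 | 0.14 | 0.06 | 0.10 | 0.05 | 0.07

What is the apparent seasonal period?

2

The largest autocorrelation is r_2 = 0.72, with weaker echoes at lags 4 (0.57), 6 (0.41) and 8 (0.26); the remaining lags stay at or below 0.18.
The dominant spike at lag 2 indicates a seasonal period of 2.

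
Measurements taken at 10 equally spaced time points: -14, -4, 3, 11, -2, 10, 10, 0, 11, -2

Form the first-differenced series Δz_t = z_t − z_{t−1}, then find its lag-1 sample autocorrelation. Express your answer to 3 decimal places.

-0.454

First differences Δz: 10, 7, 8, -13, 12, 0, -10, 11, -13
Mean of differences = 1.3333
Numerator Σ(Δz_t−Δz̄)(Δz_{t+1}−Δz̄) = -408.7778
Denominator Σ(Δz_t−Δz̄)² = 900.0000
r_1(Δz) = -408.7778 / 900.0000 = -0.454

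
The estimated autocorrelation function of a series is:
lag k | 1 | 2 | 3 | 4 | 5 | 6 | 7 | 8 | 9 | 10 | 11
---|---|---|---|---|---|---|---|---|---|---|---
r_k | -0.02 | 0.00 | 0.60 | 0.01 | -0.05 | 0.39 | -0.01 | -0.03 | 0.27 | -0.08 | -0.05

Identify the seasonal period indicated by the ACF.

The largest autocorrelation is r_3 = 0.60, with weaker echoes at lags 6 (0.39) and 9 (0.27); the remaining lags stay at or below 0.01.
The dominant spike at lag 3 indicates a seasonal period of 3.

3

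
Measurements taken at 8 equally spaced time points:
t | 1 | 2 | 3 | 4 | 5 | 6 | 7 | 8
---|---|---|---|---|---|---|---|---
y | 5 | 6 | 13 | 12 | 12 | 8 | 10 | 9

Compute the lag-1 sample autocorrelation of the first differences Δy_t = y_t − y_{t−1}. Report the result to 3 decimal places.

First differences Δy: 1, 7, -1, 0, -4, 2, -1
Mean of differences = 0.5714
Numerator Σ(Δy_t−Δȳ)(Δy_{t+1}−Δȳ) = -12.6122
Denominator Σ(Δy_t−Δȳ)² = 69.7143
r_1(Δy) = -12.6122 / 69.7143 = -0.181

-0.181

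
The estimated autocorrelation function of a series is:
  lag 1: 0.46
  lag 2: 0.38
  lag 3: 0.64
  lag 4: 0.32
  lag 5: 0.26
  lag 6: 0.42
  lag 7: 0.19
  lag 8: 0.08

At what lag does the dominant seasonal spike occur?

3

The largest autocorrelation is r_3 = 0.64; the remaining lags stay at or below 0.46. The elevated value at lag 1 (0.46), dropping to 0.38 at lag 2, reflects decaying short-term dependence rather than seasonality.
The dominant spike at lag 3 indicates a seasonal period of 3.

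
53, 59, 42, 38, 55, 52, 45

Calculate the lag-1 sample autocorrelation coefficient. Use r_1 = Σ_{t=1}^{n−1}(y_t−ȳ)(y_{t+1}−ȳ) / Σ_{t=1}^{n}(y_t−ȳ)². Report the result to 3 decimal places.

Mean ȳ = (53 + 59 + 42 + 38 + 55 + 52 + 45)/7 = 49.1429
Deviations from mean: 3.8571, 9.8571, -7.1429, -11.1429, 5.8571, 2.8571, -4.1429
Σ(y_t−ȳ)(y_{t+1}−ȳ) = (38.0204) + (-70.4082) + (79.5918) + (-65.2653) + (16.7347) + (-11.8367) = -13.1633
Denominator Σ(y_t−ȳ)² = 346.8571
r_1 = -13.1633 / 346.8571 = -0.038

-0.038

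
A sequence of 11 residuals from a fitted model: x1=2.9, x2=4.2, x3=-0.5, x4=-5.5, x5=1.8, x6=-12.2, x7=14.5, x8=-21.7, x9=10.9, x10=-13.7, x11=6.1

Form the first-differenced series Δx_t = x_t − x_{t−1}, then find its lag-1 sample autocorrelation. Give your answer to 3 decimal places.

First differences Δx: 1.3, -4.7, -5.0, 7.3, -14.0, 26.7, -36.2, 32.6, -24.6, 19.8
Mean of differences = 0.3200
Numerator Σ(Δx_t−Δx̄)(Δx_{t+1}−Δx̄) = -3925.1844
Denominator Σ(Δx_t−Δx̄)² = 4380.3360
r_1(Δx) = -3925.1844 / 4380.3360 = -0.896

-0.896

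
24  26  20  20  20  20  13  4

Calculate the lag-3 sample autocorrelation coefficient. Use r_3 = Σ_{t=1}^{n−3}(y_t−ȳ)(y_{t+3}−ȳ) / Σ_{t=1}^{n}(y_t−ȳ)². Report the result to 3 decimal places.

Mean ȳ = (24 + 26 + 20 + 20 + 20 + 20 + 13 + 4)/8 = 18.3750
Deviations from mean: 5.6250, 7.6250, 1.6250, 1.6250, 1.6250, 1.6250, -5.3750, -14.3750
Numerator Σ_{t=1}^{5}(y_t−ȳ)(y_{t+3}−ȳ) = -7.9219
Denominator Σ(y_t−ȳ)² = 335.8750
r_3 = -7.9219 / 335.8750 = -0.024

-0.024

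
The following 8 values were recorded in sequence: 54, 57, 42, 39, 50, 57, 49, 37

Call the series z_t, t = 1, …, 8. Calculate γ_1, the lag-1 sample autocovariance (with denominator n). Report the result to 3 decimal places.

6.404

Mean z̄ = (54 + 57 + 42 + 39 + 50 + 57 + 49 + 37)/8 = 48.1250
Deviations: 5.8750, 8.8750, -6.1250, -9.1250, 1.8750, 8.8750, 0.8750, -11.1250
Σ_{t=1}^{7}(z_t−z̄)(z_{t+1}−z̄) = 51.2344
γ_1 = 51.2344 / 8 = 6.404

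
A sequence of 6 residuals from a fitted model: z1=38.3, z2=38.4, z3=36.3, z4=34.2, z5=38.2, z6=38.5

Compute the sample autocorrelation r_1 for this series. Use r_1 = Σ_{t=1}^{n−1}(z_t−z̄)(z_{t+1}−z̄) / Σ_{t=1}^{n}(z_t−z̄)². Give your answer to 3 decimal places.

0.095

Mean z̄ = (38.3 + 38.4 + 36.3 + 34.2 + 38.2 + 38.5)/6 = 37.3167
Deviations from mean: 0.9833, 1.0833, -1.0167, -3.1167, 0.8833, 1.1833
Σ(z_t−z̄)(z_{t+1}−z̄) = (1.0653) + (-1.1014) + (3.1686) + (-2.7531) + (1.0453) = 1.4247
Denominator Σ(z_t−z̄)² = 15.0683
r_1 = 1.4247 / 15.0683 = 0.095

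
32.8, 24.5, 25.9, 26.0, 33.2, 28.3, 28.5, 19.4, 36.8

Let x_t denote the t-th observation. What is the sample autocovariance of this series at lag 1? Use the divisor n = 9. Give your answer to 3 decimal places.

-10.023

Mean x̄ = (32.8 + 24.5 + 25.9 + 26.0 + 33.2 + 28.3 + 28.5 + 19.4 + 36.8)/9 = 28.3778
Σ_{t=1}^{8}(x_t−x̄)(x_{t+1}−x̄) = -90.2094
γ_1 = -90.2094 / 9 = -10.023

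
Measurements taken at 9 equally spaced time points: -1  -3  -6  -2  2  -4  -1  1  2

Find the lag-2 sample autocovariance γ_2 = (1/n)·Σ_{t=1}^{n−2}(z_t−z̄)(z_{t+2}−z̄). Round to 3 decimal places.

-2.025

Mean z̄ = (-1 − 3 − 6 − 2 + 2 − 4 − 1 + 1 + 2)/9 = -1.3333
Σ_{t=1}^{7}(z_t−z̄)(z_{t+2}−z̄) = -18.2222
γ_2 = -18.2222 / 9 = -2.025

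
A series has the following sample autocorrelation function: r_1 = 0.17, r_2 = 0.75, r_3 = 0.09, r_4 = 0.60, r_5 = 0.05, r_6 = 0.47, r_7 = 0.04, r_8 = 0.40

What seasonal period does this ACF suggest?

2

The largest autocorrelation is r_2 = 0.75, with weaker echoes at lags 4 (0.60), 6 (0.47) and 8 (0.40); the remaining lags stay at or below 0.17.
The dominant spike at lag 2 indicates a seasonal period of 2.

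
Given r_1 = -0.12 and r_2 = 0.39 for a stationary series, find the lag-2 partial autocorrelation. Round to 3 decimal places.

0.381

φ_{22} = (r_2 − r_1²) / (1 − r_1²)
r_1² = (-0.12)² = 0.0144
Numerator = 0.39 − 0.0144 = 0.3756; denominator = 1 − 0.0144 = 0.9856
φ_{22} = 0.3756 / 0.9856 = 0.381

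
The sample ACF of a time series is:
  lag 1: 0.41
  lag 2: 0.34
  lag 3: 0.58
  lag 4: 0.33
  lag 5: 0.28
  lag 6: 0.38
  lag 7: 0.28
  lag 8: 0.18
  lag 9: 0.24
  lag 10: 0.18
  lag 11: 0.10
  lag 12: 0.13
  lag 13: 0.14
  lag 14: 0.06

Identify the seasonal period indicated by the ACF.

The largest autocorrelation is r_3 = 0.58; the remaining lags stay at or below 0.41. The elevated value at lag 1 (0.41), dropping to 0.34 at lag 2, reflects decaying short-term dependence rather than seasonality.
The dominant spike at lag 3 indicates a seasonal period of 3.

3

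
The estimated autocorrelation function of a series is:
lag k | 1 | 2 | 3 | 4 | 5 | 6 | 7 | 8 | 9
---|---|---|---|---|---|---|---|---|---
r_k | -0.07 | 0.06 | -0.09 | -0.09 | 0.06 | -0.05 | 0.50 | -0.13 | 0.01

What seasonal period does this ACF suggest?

The largest autocorrelation is r_7 = 0.50; the remaining lags stay at or below 0.06.
The dominant spike at lag 7 indicates a seasonal period of 7.

7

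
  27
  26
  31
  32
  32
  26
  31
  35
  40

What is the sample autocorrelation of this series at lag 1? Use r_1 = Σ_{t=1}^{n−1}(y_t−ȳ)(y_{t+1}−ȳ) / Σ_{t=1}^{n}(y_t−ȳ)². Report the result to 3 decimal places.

Mean ȳ = (27 + 26 + 31 + 32 + 32 + 26 + 31 + 35 + 40)/9 = 31.1111
Numerator Σ_{t=1}^{8}(y_t−ȳ)(y_{t+1}−ȳ) = 52.4321
Denominator Σ(y_t−ȳ)² = 164.8889
r_1 = 52.4321 / 164.8889 = 0.318

0.318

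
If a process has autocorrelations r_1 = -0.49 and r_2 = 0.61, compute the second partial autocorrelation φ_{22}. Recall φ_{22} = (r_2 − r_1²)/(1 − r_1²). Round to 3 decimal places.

φ_{22} = (r_2 − r_1²) / (1 − r_1²)
r_1² = (-0.49)² = 0.2401
Numerator = 0.61 − 0.2401 = 0.3699; denominator = 1 − 0.2401 = 0.7599
φ_{22} = 0.3699 / 0.7599 = 0.487

0.487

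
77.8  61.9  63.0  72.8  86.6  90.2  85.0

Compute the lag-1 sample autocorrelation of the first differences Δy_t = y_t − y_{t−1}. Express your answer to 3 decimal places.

First differences Δy: -15.9, 1.1, 9.8, 13.8, 3.6, -5.2
Mean of differences = 1.2000
Numerator Σ(Δy_t−Δȳ)(Δy_{t+1}−Δȳ) = 124.0900
Denominator Σ(Δy_t−Δȳ)² = 571.8600
r_1(Δy) = 124.0900 / 571.8600 = 0.217

0.217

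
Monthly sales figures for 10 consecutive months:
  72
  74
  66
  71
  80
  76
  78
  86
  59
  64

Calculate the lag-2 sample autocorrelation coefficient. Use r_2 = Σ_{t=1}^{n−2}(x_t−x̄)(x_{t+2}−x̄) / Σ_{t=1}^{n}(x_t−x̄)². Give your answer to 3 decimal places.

Mean x̄ = (72 + 74 + 66 + 71 + 80 + 76 + 78 + 86 + 59 + 64)/10 = 72.6000
Numerator Σ_{t=1}^{8}(x_t−x̄)(x_{t+2}−x̄) = -155.7200
Denominator Σ(x_t−x̄)² = 582.4000
r_2 = -155.7200 / 582.4000 = -0.267

-0.267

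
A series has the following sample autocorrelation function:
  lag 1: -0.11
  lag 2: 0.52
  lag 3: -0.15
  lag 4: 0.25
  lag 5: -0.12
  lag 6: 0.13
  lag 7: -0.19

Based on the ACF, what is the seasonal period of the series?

The largest autocorrelation is r_2 = 0.52, with a weaker echo at lag 4 (0.25); the remaining lags stay at or below 0.13.
The dominant spike at lag 2 indicates a seasonal period of 2.

2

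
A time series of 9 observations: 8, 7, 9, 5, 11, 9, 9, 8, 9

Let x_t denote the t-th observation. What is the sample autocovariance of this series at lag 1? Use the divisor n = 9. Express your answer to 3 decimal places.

Mean x̄ = (8 + 7 + 9 + 5 + 11 + 9 + 9 + 8 + 9)/9 = 8.3333
Σ_{t=1}^{8}(x_t−x̄)(x_{t+1}−x̄) = -9.7778
γ_1 = -9.7778 / 9 = -1.086

-1.086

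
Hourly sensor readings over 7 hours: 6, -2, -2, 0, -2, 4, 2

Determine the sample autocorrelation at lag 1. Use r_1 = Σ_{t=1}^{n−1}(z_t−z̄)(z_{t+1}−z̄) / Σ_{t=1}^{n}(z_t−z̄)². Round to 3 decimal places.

-0.112

Mean z̄ = (6 − 2 − 2 + 0 − 2 + 4 + 2)/7 = 0.8571
Deviations from mean: 5.1429, -2.8571, -2.8571, -0.8571, -2.8571, 3.1429, 1.1429
Numerator Σ_{t=1}^{6}(z_t−z̄)(z_{t+1}−z̄) = -7.0204
Denominator Σ(z_t−z̄)² = 62.8571
r_1 = -7.0204 / 62.8571 = -0.112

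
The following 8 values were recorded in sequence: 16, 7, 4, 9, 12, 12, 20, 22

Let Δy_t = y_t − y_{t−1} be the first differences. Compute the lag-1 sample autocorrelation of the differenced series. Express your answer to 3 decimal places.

First differences Δy: -9, -3, 5, 3, 0, 8, 2
Mean of differences = 0.8571
Numerator Σ(Δy_t−Δȳ)(Δy_{t+1}−Δȳ) = 31.1224
Denominator Σ(Δy_t−Δȳ)² = 186.8571
r_1(Δy) = 31.1224 / 186.8571 = 0.167

0.167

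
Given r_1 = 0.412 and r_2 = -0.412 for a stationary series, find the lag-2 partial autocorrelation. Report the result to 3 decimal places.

-0.701

φ_{22} = (r_2 − r_1²) / (1 − r_1²)
r_1² = (0.412)² = 0.169744
Numerator = -0.412 − 0.1697 = -0.5817; denominator = 1 − 0.1697 = 0.8303
φ_{22} = -0.5817 / 0.8303 = -0.701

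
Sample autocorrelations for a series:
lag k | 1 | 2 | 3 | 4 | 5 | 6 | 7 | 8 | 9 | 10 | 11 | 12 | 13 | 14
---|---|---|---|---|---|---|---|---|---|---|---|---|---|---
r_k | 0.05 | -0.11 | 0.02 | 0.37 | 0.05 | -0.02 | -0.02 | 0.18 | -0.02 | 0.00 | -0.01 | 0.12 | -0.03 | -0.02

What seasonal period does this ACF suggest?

4

The largest autocorrelation is r_4 = 0.37, with a weaker echo at lag 8 (0.18); the remaining lags stay at or below 0.12.
The dominant spike at lag 4 indicates a seasonal period of 4.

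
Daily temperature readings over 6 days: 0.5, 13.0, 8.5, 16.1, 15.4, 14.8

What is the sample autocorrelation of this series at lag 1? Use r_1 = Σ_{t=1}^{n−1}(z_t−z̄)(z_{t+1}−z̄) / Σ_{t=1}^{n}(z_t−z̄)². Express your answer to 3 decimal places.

-0.018

Mean z̄ = (0.5 + 13.0 + 8.5 + 16.1 + 15.4 + 14.8)/6 = 11.3833
Deviations from mean: -10.8833, 1.6167, -2.8833, 4.7167, 4.0167, 3.4167
Σ(z_t−z̄)(z_{t+1}−z̄) = (-17.5947) + (-4.6614) + (-13.5997) + (18.9453) + (13.7236) = -3.1869
Denominator Σ(z_t−z̄)² = 179.4283
r_1 = -3.1869 / 179.4283 = -0.018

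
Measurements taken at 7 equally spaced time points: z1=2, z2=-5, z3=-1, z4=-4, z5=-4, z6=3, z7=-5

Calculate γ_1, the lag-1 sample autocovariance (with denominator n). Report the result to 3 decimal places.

-5.429

Mean z̄ = (2 − 5 − 1 − 4 − 4 + 3 − 5)/7 = -2.0000
Deviations: 4.0000, -3.0000, 1.0000, -2.0000, -2.0000, 5.0000, -3.0000
Σ_{t=1}^{6}(z_t−z̄)(z_{t+1}−z̄) = -38.0000
γ_1 = -38.0000 / 7 = -5.429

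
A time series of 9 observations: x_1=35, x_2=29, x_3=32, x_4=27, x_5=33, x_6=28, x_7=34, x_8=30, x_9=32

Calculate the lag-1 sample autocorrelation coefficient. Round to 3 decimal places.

Mean x̄ = (35 + 29 + 32 + 27 + 33 + 28 + 34 + 30 + 32)/9 = 31.1111
Numerator Σ_{t=1}^{8}(x_t−x̄)(x_{t+1}−x̄) = -40.5679
Denominator Σ(x_t−x̄)² = 60.8889
r_1 = -40.5679 / 60.8889 = -0.666

-0.666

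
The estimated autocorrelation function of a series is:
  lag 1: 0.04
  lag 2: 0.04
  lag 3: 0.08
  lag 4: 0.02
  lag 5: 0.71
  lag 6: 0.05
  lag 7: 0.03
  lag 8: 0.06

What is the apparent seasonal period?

The largest autocorrelation is r_5 = 0.71; the remaining lags stay at or below 0.08.
The dominant spike at lag 5 indicates a seasonal period of 5.

5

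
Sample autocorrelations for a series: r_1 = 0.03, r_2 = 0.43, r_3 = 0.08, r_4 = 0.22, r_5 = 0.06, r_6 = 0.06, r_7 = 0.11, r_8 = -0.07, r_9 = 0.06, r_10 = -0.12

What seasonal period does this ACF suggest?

2

The largest autocorrelation is r_2 = 0.43, with a weaker echo at lag 4 (0.22); the remaining lags stay at or below 0.11.
The dominant spike at lag 2 indicates a seasonal period of 2.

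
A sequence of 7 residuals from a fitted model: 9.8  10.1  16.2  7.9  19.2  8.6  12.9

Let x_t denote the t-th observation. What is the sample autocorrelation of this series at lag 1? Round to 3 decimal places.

Mean x̄ = (9.8 + 10.1 + 16.2 + 7.9 + 19.2 + 8.6 + 12.9)/7 = 12.1000
Deviations from mean: -2.3000, -2.0000, 4.1000, -4.2000, 7.1000, -3.5000, 0.8000
Σ(x_t−x̄)(x_{t+1}−x̄) = (4.6000) + (-8.2000) + (-17.2200) + (-29.8200) + (-24.8500) + (-2.8000) = -78.2900
Denominator Σ(x_t−x̄)² = 107.0400
r_1 = -78.2900 / 107.0400 = -0.731

-0.731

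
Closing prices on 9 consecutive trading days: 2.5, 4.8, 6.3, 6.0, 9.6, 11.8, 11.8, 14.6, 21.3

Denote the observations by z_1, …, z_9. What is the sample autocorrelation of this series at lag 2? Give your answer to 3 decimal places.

0.261

Mean z̄ = (2.5 + 4.8 + 6.3 + 6.0 + 9.6 + 11.8 + 11.8 + 14.6 + 21.3)/9 = 9.8556
Σ(z_t−z̄)(z_{t+2}−z̄) = (26.1531) + (19.4920) + (0.9086) + (-7.4969) + (-0.4969) + (9.2253) + (22.2531) = 70.0383
Denominator Σ(z_t−z̄)² = 268.2822
r_2 = 70.0383 / 268.2822 = 0.261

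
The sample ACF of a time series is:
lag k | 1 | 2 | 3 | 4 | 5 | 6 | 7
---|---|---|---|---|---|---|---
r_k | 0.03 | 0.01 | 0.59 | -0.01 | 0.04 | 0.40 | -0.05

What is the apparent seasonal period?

The largest autocorrelation is r_3 = 0.59, with a weaker echo at lag 6 (0.40); the remaining lags stay at or below 0.04.
The dominant spike at lag 3 indicates a seasonal period of 3.

3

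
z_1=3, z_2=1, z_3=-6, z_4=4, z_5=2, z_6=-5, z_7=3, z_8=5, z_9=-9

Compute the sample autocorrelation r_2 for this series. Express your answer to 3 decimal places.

Mean z̄ = (3 + 1 − 6 + 4 + 2 − 5 + 3 + 5 − 9)/9 = -0.2222
Σ(z_t−z̄)(z_{t+2}−z̄) = (-18.6173) + (5.1605) + (-12.8395) + (-20.1728) + (7.1605) + (-24.9506) + (-28.2840) = -92.5432
Denominator Σ(z_t−z̄)² = 205.5556
r_2 = -92.5432 / 205.5556 = -0.450

-0.450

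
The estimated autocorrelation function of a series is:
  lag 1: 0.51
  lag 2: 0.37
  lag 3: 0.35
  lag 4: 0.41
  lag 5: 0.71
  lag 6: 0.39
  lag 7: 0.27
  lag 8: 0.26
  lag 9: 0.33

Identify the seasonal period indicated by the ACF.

5

The largest autocorrelation is r_5 = 0.71; the remaining lags stay at or below 0.51. The elevated value at lag 1 (0.51), dropping to 0.37 at lag 2, reflects decaying short-term dependence rather than seasonality.
The dominant spike at lag 5 indicates a seasonal period of 5.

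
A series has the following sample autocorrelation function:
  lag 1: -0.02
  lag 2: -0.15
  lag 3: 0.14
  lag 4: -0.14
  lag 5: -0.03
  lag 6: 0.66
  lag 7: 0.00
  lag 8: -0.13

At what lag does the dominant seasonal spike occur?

The largest autocorrelation is r_6 = 0.66; the remaining lags stay at or below 0.14.
The dominant spike at lag 6 indicates a seasonal period of 6.

6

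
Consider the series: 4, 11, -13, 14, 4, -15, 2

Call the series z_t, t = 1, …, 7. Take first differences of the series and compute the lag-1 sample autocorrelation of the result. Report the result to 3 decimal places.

First differences Δz: 7, -24, 27, -10, -19, 17
Mean of differences = -0.3333
Numerator Σ(Δz_t−Δz̄)(Δz_{t+1}−Δz̄) = -1227.7778
Denominator Σ(Δz_t−Δz̄)² = 2103.3333
r_1(Δz) = -1227.7778 / 2103.3333 = -0.584

-0.584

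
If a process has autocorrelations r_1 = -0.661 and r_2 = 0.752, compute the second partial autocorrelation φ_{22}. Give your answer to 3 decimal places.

0.560

φ_{22} = (r_2 − r_1²) / (1 − r_1²)
r_1² = (-0.661)² = 0.436921
Numerator = 0.752 − 0.4369 = 0.3151; denominator = 1 − 0.4369 = 0.5631
φ_{22} = 0.3151 / 0.5631 = 0.560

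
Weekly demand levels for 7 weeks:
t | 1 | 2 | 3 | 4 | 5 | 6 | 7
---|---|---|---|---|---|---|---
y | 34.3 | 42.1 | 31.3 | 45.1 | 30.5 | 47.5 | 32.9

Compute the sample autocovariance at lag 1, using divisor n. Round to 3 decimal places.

-37.305

Mean ȳ = (34.3 + 42.1 + 31.3 + 45.1 + 30.5 + 47.5 + 32.9)/7 = 37.6714
Deviations: -3.3714, 4.4286, -6.3714, 7.4286, -7.1714, 9.8286, -4.7714
Σ_{t=1}^{6}(y_t−ȳ)(y_{t+1}−ȳ) = -261.1322
γ_1 = -261.1322 / 7 = -37.305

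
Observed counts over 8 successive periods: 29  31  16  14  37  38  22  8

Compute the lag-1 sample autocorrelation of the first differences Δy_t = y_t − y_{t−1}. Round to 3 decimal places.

First differences Δy: 2, -15, -2, 23, 1, -16, -14
Mean of differences = -3.0000
Numerator Σ(Δy_t−Δȳ)(Δy_{t+1}−Δȳ) = 149.0000
Denominator Σ(Δy_t−Δȳ)² = 1152.0000
r_1(Δy) = 149.0000 / 1152.0000 = 0.129

0.129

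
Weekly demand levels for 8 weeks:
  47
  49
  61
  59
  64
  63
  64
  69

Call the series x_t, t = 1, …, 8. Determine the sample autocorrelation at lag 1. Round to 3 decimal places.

Mean x̄ = (47 + 49 + 61 + 59 + 64 + 63 + 64 + 69)/8 = 59.5000
Deviations from mean: -12.5000, -10.5000, 1.5000, -0.5000, 4.5000, 3.5000, 4.5000, 9.5000
Σ(x_t−x̄)(x_{t+1}−x̄) = (131.2500) + (-15.7500) + (-0.7500) + (-2.2500) + (15.7500) + (15.7500) + (42.7500) = 186.7500
Denominator Σ(x_t−x̄)² = 412.0000
r_1 = 186.7500 / 412.0000 = 0.453

0.453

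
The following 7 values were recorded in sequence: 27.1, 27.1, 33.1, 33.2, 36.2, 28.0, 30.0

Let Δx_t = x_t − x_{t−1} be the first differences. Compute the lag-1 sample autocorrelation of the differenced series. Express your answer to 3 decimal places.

First differences Δx: 0.0, 6.0, 0.1, 3.0, -8.2, 2.0
Mean of differences = 0.4833
Numerator Σ(Δx_t−Δx̄)(Δx_{t+1}−Δx̄) = -40.7686
Denominator Σ(Δx_t−Δx̄)² = 114.8483
r_1(Δx) = -40.7686 / 114.8483 = -0.355

-0.355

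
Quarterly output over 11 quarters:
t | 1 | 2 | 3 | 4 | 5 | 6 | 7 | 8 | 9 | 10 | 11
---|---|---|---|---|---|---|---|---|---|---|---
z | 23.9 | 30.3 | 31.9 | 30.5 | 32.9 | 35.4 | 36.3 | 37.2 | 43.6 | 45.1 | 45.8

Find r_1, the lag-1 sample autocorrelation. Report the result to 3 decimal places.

Mean z̄ = (23.9 + 30.3 + 31.9 + 30.5 + 32.9 + 35.4 + 36.3 + 37.2 + 43.6 + 45.1 + 45.8)/11 = 35.7182
Numerator Σ_{t=1}^{10}(z_t−z̄)(z_{t+1}−z̄) = 301.1351
Denominator Σ(z_t−z̄)² = 473.1964
r_1 = 301.1351 / 473.1964 = 0.636

0.636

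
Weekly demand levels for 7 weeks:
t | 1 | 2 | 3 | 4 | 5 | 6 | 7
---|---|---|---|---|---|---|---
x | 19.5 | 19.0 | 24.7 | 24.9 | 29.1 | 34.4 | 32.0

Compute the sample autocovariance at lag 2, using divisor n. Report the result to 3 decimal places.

Mean x̄ = (19.5 + 19.0 + 24.7 + 24.9 + 29.1 + 34.4 + 32.0)/7 = 26.2286
Σ_{t=1}^{5}(x_t−x̄)(x_{t+2}−x̄) = 21.2155
γ_2 = 21.2155 / 7 = 3.031

3.031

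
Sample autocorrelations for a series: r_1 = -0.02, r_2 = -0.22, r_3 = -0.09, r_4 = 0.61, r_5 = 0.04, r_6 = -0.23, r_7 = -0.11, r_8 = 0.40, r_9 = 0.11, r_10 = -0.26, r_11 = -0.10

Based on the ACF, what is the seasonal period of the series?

4

The largest autocorrelation is r_4 = 0.61, with a weaker echo at lag 8 (0.40); the remaining lags stay at or below 0.11.
The dominant spike at lag 4 indicates a seasonal period of 4.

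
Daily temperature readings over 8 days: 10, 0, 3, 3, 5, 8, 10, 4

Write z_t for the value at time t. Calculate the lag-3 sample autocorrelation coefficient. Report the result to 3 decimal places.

Mean z̄ = (10 + 0 + 3 + 3 + 5 + 8 + 10 + 4)/8 = 5.3750
Numerator Σ_{t=1}^{5}(z_t−z̄)(z_{t+3}−z̄) = -25.6719
Denominator Σ(z_t−z̄)² = 91.8750
r_3 = -25.6719 / 91.8750 = -0.279

-0.279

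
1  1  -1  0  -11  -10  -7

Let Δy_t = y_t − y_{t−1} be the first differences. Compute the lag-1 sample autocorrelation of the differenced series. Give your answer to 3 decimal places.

-0.299

First differences Δy: 0, -2, 1, -11, 1, 3
Mean of differences = -1.3333
Numerator Σ(Δy_t−Δȳ)(Δy_{t+1}−Δȳ) = -37.4444
Denominator Σ(Δy_t−Δȳ)² = 125.3333
r_1(Δy) = -37.4444 / 125.3333 = -0.299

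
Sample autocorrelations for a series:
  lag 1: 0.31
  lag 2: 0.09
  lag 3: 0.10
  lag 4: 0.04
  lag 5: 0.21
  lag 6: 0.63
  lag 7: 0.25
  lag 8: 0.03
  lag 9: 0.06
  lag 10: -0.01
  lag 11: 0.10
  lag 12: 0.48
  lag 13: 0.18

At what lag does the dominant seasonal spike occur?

The largest autocorrelation is r_6 = 0.63, with a weaker echo at lag 12 (0.48); the remaining lags stay at or below 0.31. The elevated value at lag 1 (0.31), dropping to 0.09 at lag 2, reflects decaying short-term dependence rather than seasonality.
The dominant spike at lag 6 indicates a seasonal period of 6.

6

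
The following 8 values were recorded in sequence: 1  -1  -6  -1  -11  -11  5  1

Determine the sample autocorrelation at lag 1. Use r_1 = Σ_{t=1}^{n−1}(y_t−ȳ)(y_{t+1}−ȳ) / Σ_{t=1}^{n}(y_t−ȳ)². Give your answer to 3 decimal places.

Mean ȳ = (1 − 1 − 6 − 1 − 11 − 11 + 5 + 1)/8 = -2.8750
Numerator Σ_{t=1}^{7}(y_t−ȳ)(y_{t+1}−ȳ) = 12.8594
Denominator Σ(y_t−ȳ)² = 240.8750
r_1 = 12.8594 / 240.8750 = 0.053

0.053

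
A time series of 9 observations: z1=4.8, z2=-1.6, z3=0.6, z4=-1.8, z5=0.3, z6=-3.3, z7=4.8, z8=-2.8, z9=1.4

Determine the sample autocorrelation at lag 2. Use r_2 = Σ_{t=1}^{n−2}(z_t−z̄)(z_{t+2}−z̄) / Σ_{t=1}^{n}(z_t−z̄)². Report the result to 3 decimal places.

Mean z̄ = (4.8 − 1.6 + 0.6 − 1.8 + 0.3 − 3.3 + 4.8 − 2.8 + 1.4)/9 = 0.2667
Σ(z_t−z̄)(z_{t+2}−z̄) = (1.5111) + (3.8578) + (0.0111) + (7.3711) + (0.1511) + (10.9378) + (5.1378) = 28.9778
Denominator Σ(z_t−z̄)² = 72.3800
r_2 = 28.9778 / 72.3800 = 0.400

0.400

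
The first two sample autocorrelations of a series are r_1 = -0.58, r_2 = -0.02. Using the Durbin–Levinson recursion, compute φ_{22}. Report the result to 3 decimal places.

φ_{22} = (r_2 − r_1²) / (1 − r_1²)
r_1² = (-0.58)² = 0.3364
Numerator = -0.02 − 0.3364 = -0.3564; denominator = 1 − 0.3364 = 0.6636
φ_{22} = -0.3564 / 0.6636 = -0.537

-0.537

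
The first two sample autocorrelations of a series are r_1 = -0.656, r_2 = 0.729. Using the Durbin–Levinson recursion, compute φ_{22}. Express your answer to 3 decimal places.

0.524

φ_{22} = (r_2 − r_1²) / (1 − r_1²)
r_1² = (-0.656)² = 0.430336
Numerator = 0.729 − 0.4303 = 0.2987; denominator = 1 − 0.4303 = 0.5697
φ_{22} = 0.2987 / 0.5697 = 0.524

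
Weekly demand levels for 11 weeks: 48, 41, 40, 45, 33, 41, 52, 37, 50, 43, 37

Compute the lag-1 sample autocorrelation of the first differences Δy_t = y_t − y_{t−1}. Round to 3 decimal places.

First differences Δy: -7, -1, 5, -12, 8, 11, -15, 13, -7, -6
Mean of differences = -1.1000
Numerator Σ(Δy_t−Δȳ)(Δy_{t+1}−Δȳ) = -474.0100
Denominator Σ(Δy_t−Δȳ)² = 870.9000
r_1(Δy) = -474.0100 / 870.9000 = -0.544

-0.544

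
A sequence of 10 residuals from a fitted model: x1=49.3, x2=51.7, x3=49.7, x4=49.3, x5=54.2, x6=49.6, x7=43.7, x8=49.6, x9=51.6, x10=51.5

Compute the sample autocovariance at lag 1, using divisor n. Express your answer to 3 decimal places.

0.070

Mean x̄ = (49.3 + 51.7 + 49.7 + 49.3 + 54.2 + 49.6 + 43.7 + 49.6 + 51.6 + 51.5)/10 = 50.0200
Σ_{t=1}^{9}(x_t−x̄)(x_{t+1}−x̄) = 0.7016
γ_1 = 0.7016 / 10 = 0.070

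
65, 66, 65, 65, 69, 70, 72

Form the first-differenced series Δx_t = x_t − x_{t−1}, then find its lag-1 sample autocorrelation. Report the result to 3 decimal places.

-0.069

First differences Δx: 1, -1, 0, 4, 1, 2
Mean of differences = 1.1667
Numerator Σ(Δx_t−Δx̄)(Δx_{t+1}−Δx̄) = -1.0278
Denominator Σ(Δx_t−Δx̄)² = 14.8333
r_1(Δx) = -1.0278 / 14.8333 = -0.069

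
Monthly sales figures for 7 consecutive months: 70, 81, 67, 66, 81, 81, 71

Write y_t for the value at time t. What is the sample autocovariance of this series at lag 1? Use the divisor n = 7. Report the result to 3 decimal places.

-6.880

Mean ȳ = (70 + 81 + 67 + 66 + 81 + 81 + 71)/7 = 73.8571
Σ_{t=1}^{6}(y_t−ȳ)(y_{t+1}−ȳ) = -48.1633
γ_1 = -48.1633 / 7 = -6.880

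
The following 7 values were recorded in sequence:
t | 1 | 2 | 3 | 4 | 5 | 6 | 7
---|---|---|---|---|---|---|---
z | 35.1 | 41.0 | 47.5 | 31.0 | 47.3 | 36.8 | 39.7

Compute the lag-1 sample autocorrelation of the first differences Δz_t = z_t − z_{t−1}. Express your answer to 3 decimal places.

-0.735

First differences Δz: 5.9, 6.5, -16.5, 16.3, -10.5, 2.9
Mean of differences = 0.7667
Numerator Σ(Δz_t−Δz̄)(Δz_{t+1}−Δz̄) = -536.8178
Denominator Σ(Δz_t−Δz̄)² = 730.1333
r_1(Δz) = -536.8178 / 730.1333 = -0.735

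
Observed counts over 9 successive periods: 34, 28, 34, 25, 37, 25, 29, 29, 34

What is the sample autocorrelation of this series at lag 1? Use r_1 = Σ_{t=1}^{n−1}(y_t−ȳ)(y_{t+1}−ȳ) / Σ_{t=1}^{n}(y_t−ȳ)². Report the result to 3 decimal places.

Mean ȳ = (34 + 28 + 34 + 25 + 37 + 25 + 29 + 29 + 34)/9 = 30.5556
Numerator Σ_{t=1}^{8}(y_t−ȳ)(y_{t+1}−ȳ) = -102.6420
Denominator Σ(y_t−ȳ)² = 150.2222
r_1 = -102.6420 / 150.2222 = -0.683

-0.683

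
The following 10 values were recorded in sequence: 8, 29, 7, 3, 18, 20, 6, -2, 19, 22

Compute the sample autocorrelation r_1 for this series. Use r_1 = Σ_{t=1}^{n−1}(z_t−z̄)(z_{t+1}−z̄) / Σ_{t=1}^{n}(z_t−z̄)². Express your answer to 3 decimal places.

Mean z̄ = (8 + 29 + 7 + 3 + 18 + 20 + 6 − 2 + 19 + 22)/10 = 13.0000
Numerator Σ_{t=1}^{9}(z_t−z̄)(z_{t+1}−z̄) = -111.0000
Denominator Σ(z_t−z̄)² = 882.0000
r_1 = -111.0000 / 882.0000 = -0.126

-0.126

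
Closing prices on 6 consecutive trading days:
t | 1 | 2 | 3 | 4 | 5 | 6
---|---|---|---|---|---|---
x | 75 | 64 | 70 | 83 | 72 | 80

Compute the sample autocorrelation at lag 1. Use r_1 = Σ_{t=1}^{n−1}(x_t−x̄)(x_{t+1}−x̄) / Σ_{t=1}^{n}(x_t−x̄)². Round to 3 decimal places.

Mean x̄ = (75 + 64 + 70 + 83 + 72 + 80)/6 = 74.0000
Σ(x_t−x̄)(x_{t+1}−x̄) = (-10.0000) + (40.0000) + (-36.0000) + (-18.0000) + (-12.0000) = -36.0000
Denominator Σ(x_t−x̄)² = 238.0000
r_1 = -36.0000 / 238.0000 = -0.151

-0.151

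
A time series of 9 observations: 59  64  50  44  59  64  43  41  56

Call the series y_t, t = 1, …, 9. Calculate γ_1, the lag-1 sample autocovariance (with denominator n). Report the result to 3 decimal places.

Mean ȳ = (59 + 64 + 50 + 44 + 59 + 64 + 43 + 41 + 56)/9 = 53.3333
Σ_{t=1}^{8}(y_t−ȳ)(y_{t+1}−ȳ) = 47.8889
γ_1 = 47.8889 / 9 = 5.321

5.321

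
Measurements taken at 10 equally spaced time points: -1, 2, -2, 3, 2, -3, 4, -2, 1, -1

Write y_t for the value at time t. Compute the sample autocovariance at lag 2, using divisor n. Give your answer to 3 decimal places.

Mean ȳ = (-1 + 2 − 2 + 3 + 2 − 3 + 4 − 2 + 1 − 1)/10 = 0.3000
Σ_{t=1}^{8}(y_t−ȳ)(y_{t+2}−ȳ) = 14.2200
γ_2 = 14.2200 / 10 = 1.422

1.422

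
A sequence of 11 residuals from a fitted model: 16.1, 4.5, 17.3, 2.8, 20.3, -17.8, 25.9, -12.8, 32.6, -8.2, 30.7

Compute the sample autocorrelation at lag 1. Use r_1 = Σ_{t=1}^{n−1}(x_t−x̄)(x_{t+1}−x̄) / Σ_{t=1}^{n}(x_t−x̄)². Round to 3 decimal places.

-0.837

Mean x̄ = (16.1 + 4.5 + 17.3 + 2.8 + 20.3 − 17.8 + 25.9 − 12.8 + 32.6 − 8.2 + 30.7)/11 = 10.1273
Numerator Σ_{t=1}^{10}(x_t−x̄)(x_{t+1}−x̄) = -2591.4235
Denominator Σ(x_t−x̄)² = 3094.4818
r_1 = -2591.4235 / 3094.4818 = -0.837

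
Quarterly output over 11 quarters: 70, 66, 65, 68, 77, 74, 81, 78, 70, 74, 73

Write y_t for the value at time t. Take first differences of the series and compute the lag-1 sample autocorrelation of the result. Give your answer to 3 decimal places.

First differences Δy: -4, -1, 3, 9, -3, 7, -3, -8, 4, -1
Mean of differences = 0.3000
Numerator Σ(Δy_t−Δȳ)(Δy_{t+1}−Δȳ) = -55.4900
Denominator Σ(Δy_t−Δȳ)² = 254.1000
r_1(Δy) = -55.4900 / 254.1000 = -0.218

-0.218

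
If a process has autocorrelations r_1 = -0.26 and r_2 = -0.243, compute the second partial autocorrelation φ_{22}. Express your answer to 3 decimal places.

φ_{22} = (r_2 − r_1²) / (1 − r_1²)
r_1² = (-0.26)² = 0.0676
Numerator = -0.243 − 0.0676 = -0.3106; denominator = 1 − 0.0676 = 0.9324
φ_{22} = -0.3106 / 0.9324 = -0.333

-0.333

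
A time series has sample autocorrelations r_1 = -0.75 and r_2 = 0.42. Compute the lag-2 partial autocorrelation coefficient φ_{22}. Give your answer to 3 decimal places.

-0.326

φ_{22} = (r_2 − r_1²) / (1 − r_1²)
r_1² = (-0.75)² = 0.5625
Numerator = 0.42 − 0.5625 = -0.1425; denominator = 1 − 0.5625 = 0.4375
φ_{22} = -0.1425 / 0.4375 = -0.326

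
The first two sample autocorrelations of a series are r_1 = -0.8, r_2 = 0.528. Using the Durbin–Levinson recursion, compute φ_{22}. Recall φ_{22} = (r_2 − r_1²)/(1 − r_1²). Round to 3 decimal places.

-0.311

φ_{22} = (r_2 − r_1²) / (1 − r_1²)
r_1² = (-0.8)² = 0.64
Numerator = 0.528 − 0.6400 = -0.1120; denominator = 1 − 0.6400 = 0.3600
φ_{22} = -0.1120 / 0.3600 = -0.311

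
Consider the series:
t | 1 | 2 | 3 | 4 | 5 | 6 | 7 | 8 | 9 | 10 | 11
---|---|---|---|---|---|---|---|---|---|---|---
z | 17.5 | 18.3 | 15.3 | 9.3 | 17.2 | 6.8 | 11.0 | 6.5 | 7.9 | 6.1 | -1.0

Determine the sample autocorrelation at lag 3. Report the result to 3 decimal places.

Mean z̄ = (17.5 + 18.3 + 15.3 + 9.3 + 17.2 + 6.8 + 11.0 + 6.5 + 7.9 + 6.1 − 1.0)/11 = 10.4455
Numerator Σ_{t=1}^{8}(z_t−z̄)(z_{t+3}−z̄) = 52.0183
Denominator Σ(z_t−z̄)² = 367.4873
r_3 = 52.0183 / 367.4873 = 0.142

0.142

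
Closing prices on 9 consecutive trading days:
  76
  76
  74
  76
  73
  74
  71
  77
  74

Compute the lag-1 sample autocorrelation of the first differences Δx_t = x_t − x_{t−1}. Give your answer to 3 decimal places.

First differences Δx: 0, -2, 2, -3, 1, -3, 6, -3
Mean of differences = -0.2500
Numerator Σ(Δx_t−Δx̄)(Δx_{t+1}−Δx̄) = -51.8125
Denominator Σ(Δx_t−Δx̄)² = 71.5000
r_1(Δx) = -51.8125 / 71.5000 = -0.725

-0.725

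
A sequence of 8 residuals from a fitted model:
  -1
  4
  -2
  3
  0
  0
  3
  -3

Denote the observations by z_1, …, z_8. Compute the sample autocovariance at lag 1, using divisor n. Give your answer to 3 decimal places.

Mean z̄ = (-1 + 4 − 2 + 3 + 0 + 0 + 3 − 3)/8 = 0.5000
Σ_{t=1}^{7}(z_t−z̄)(z_{t+1}−z̄) = -31.2500
γ_1 = -31.2500 / 8 = -3.906

-3.906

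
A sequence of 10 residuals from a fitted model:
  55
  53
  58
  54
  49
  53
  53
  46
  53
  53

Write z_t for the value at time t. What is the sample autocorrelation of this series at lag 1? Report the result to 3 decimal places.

Mean z̄ = (55 + 53 + 58 + 54 + 49 + 53 + 53 + 46 + 53 + 53)/10 = 52.7000
Numerator Σ_{t=1}^{9}(z_t−z̄)(z_{t+1}−z̄) = -0.5900
Denominator Σ(z_t−z̄)² = 94.1000
r_1 = -0.5900 / 94.1000 = -0.006

-0.006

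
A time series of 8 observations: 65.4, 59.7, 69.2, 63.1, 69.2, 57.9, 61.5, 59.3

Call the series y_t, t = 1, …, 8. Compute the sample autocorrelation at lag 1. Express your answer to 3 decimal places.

-0.340

Mean ȳ = (65.4 + 59.7 + 69.2 + 63.1 + 69.2 + 57.9 + 61.5 + 59.3)/8 = 63.1625
Σ(y_t−ȳ)(y_{t+1}−ȳ) = (-7.7473) + (-20.9048) + (-0.3773) + (-0.3773) + (-31.7723) + (8.7489) + (6.4214) = -46.0089
Denominator Σ(y_t−ȳ)² = 135.2788
r_1 = -46.0089 / 135.2788 = -0.340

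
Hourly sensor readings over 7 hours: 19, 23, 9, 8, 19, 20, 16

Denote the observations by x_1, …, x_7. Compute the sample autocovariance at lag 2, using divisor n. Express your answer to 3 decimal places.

-18.105

Mean x̄ = (19 + 23 + 9 + 8 + 19 + 20 + 16)/7 = 16.2857
Deviations: 2.7143, 6.7143, -7.2857, -8.2857, 2.7143, 3.7143, -0.2857
Σ_{t=1}^{5}(x_t−x̄)(x_{t+2}−x̄) = -126.7347
γ_2 = -126.7347 / 7 = -18.105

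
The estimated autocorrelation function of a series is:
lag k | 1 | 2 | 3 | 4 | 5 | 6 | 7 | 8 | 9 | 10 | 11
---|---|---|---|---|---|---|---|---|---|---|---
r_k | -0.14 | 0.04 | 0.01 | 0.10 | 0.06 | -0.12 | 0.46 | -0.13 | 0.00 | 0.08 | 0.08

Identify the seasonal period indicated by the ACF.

The largest autocorrelation is r_7 = 0.46; the remaining lags stay at or below 0.10.
The dominant spike at lag 7 indicates a seasonal period of 7.

7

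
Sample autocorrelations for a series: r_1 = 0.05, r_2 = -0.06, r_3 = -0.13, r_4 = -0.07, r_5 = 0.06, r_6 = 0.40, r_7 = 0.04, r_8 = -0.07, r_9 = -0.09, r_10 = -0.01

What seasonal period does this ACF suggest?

The largest autocorrelation is r_6 = 0.40; the remaining lags stay at or below 0.06.
The dominant spike at lag 6 indicates a seasonal period of 6.

6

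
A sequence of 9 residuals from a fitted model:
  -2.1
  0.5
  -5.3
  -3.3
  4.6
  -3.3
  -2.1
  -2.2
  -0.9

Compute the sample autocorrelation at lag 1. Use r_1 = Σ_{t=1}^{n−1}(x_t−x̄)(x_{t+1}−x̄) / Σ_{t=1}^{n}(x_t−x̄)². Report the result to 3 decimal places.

Mean x̄ = (-2.1 + 0.5 − 5.3 − 3.3 + 4.6 − 3.3 − 2.1 − 2.2 − 0.9)/9 = -1.5667
Numerator Σ_{t=1}^{8}(x_t−x̄)(x_{t+1}−x̄) = -22.8844
Denominator Σ(x_t−x̄)² = 63.6600
r_1 = -22.8844 / 63.6600 = -0.359

-0.359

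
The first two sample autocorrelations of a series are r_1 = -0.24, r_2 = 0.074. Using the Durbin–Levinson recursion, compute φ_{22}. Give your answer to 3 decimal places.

φ_{22} = (r_2 − r_1²) / (1 − r_1²)
r_1² = (-0.24)² = 0.0576
Numerator = 0.074 − 0.0576 = 0.0164; denominator = 1 − 0.0576 = 0.9424
φ_{22} = 0.0164 / 0.9424 = 0.017

0.017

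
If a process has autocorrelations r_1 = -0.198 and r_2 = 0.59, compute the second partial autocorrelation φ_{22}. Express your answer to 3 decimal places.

φ_{22} = (r_2 − r_1²) / (1 − r_1²)
r_1² = (-0.198)² = 0.039204
Numerator = 0.59 − 0.0392 = 0.5508; denominator = 1 − 0.0392 = 0.9608
φ_{22} = 0.5508 / 0.9608 = 0.573

0.573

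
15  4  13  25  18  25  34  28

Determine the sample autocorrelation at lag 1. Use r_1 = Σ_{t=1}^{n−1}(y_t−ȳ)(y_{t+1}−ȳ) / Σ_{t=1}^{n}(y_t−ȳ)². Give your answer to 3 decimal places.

0.496

Mean ȳ = (15 + 4 + 13 + 25 + 18 + 25 + 34 + 28)/8 = 20.2500
Numerator Σ_{t=1}^{7}(y_t−ȳ)(y_{t+1}−ȳ) = 319.1875
Denominator Σ(y_t−ȳ)² = 643.5000
r_1 = 319.1875 / 643.5000 = 0.496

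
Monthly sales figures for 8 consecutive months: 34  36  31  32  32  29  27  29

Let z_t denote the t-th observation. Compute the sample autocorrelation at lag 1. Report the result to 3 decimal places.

Mean z̄ = (34 + 36 + 31 + 32 + 32 + 29 + 27 + 29)/8 = 31.2500
Deviations from mean: 2.7500, 4.7500, -0.2500, 0.7500, 0.7500, -2.2500, -4.2500, -2.2500
Σ(z_t−z̄)(z_{t+1}−z̄) = (13.0625) + (-1.1875) + (-0.1875) + (0.5625) + (-1.6875) + (9.5625) + (9.5625) = 29.6875
Denominator Σ(z_t−z̄)² = 59.5000
r_1 = 29.6875 / 59.5000 = 0.499

0.499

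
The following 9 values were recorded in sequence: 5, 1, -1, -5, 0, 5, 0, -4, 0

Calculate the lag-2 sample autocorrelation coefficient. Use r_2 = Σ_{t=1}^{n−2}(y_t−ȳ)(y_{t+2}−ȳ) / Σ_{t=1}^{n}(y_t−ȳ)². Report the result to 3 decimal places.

-0.591

Mean ȳ = (5 + 1 − 1 − 5 + 0 + 5 + 0 − 4 + 0)/9 = 0.1111
Σ(y_t−ȳ)(y_{t+2}−ȳ) = (-5.4321) + (-4.5432) + (0.1235) + (-24.9877) + (0.0123) + (-20.0988) + (0.0123) = -54.9136
Denominator Σ(y_t−ȳ)² = 92.8889
r_2 = -54.9136 / 92.8889 = -0.591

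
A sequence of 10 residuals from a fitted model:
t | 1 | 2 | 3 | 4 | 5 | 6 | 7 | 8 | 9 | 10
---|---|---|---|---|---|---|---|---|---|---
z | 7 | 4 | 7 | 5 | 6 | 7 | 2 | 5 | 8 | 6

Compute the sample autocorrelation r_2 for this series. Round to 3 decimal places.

-0.298

Mean z̄ = (7 + 4 + 7 + 5 + 6 + 7 + 2 + 5 + 8 + 6)/10 = 5.7000
Numerator Σ_{t=1}^{8}(z_t−z̄)(z_{t+2}−z̄) = -8.3800
Denominator Σ(z_t−z̄)² = 28.1000
r_2 = -8.3800 / 28.1000 = -0.298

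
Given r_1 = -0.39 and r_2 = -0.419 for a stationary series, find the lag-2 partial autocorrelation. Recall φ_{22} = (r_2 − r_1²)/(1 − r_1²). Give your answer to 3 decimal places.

φ_{22} = (r_2 − r_1²) / (1 − r_1²)
r_1² = (-0.39)² = 0.1521
Numerator = -0.419 − 0.1521 = -0.5711; denominator = 1 − 0.1521 = 0.8479
φ_{22} = -0.5711 / 0.8479 = -0.674

-0.674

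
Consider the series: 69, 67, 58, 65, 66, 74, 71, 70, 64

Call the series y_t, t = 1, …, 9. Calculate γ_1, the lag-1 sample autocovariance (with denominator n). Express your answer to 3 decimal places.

4.863

Mean ȳ = (69 + 67 + 58 + 65 + 66 + 74 + 71 + 70 + 64)/9 = 67.1111
Σ_{t=1}^{8}(y_t−ȳ)(y_{t+1}−ȳ) = 43.7654
γ_1 = 43.7654 / 9 = 4.863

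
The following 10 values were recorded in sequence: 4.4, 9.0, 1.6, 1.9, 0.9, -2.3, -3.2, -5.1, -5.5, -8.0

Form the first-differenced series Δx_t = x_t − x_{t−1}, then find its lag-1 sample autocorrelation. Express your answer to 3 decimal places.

First differences Δx: 4.6, -7.4, 0.3, -1.0, -3.2, -0.9, -1.9, -0.4, -2.5
Mean of differences = -1.3778
Numerator Σ(Δx_t−Δx̄)(Δx_{t+1}−Δx̄) = -48.8860
Denominator Σ(Δx_t−Δx̄)² = 80.9956
r_1(Δx) = -48.8860 / 80.9956 = -0.604

-0.604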